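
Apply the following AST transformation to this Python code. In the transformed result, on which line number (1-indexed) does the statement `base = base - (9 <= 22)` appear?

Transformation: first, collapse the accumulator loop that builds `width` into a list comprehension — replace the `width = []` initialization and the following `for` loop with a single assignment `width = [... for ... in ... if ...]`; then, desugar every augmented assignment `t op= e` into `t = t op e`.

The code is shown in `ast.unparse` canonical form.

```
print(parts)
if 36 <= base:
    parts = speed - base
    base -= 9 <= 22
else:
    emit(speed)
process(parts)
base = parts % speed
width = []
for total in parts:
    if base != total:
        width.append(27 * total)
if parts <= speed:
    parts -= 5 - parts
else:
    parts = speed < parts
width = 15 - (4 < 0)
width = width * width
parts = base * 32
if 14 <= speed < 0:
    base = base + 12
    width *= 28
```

Transformed code:
print(parts)
if 36 <= base:
    parts = speed - base
    base = base - (9 <= 22)
else:
    emit(speed)
process(parts)
base = parts % speed
width = [27 * total for total in parts if base != total]
if parts <= speed:
    parts = parts - (5 - parts)
else:
    parts = speed < parts
width = 15 - (4 < 0)
width = width * width
parts = base * 32
if 14 <= speed < 0:
    base = base + 12
    width = width * 28

4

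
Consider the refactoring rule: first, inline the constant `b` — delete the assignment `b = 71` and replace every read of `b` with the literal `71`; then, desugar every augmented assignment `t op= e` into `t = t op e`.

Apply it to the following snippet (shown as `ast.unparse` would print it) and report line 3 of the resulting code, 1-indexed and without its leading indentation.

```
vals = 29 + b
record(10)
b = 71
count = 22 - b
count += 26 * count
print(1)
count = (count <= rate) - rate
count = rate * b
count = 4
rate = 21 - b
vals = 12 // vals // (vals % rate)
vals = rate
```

count = 22 - 71

Transformed code:
vals = 29 + 71
record(10)
count = 22 - 71
count = count + 26 * count
print(1)
count = (count <= rate) - rate
count = rate * 71
count = 4
rate = 21 - 71
vals = 12 // vals // (vals % rate)
vals = rate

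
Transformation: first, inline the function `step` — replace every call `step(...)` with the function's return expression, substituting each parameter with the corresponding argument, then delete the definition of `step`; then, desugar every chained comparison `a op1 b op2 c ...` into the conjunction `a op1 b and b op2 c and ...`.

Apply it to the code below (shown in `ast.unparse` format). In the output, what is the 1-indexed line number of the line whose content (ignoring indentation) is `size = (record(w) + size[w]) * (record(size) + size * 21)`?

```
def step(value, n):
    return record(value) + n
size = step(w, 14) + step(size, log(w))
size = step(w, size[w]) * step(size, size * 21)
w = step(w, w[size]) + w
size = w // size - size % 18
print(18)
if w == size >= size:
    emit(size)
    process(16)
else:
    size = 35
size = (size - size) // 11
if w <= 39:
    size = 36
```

2

Transformed code:
size = record(w) + 14 + (record(size) + log(w))
size = (record(w) + size[w]) * (record(size) + size * 21)
w = record(w) + w[size] + w
size = w // size - size % 18
print(18)
if w == size and size >= size:
    emit(size)
    process(16)
else:
    size = 35
size = (size - size) // 11
if w <= 39:
    size = 36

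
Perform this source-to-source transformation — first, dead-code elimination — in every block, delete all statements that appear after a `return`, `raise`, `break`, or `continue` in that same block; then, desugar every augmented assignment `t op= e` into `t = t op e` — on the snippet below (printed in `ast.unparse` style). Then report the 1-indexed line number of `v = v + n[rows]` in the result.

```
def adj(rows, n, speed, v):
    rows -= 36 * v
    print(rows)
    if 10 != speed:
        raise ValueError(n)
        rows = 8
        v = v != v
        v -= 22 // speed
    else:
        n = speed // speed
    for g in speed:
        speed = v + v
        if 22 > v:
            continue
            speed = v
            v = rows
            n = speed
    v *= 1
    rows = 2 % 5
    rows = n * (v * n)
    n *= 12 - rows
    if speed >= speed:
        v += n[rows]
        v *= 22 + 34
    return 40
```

Transformed code:
def adj(rows, n, speed, v):
    rows = rows - 36 * v
    print(rows)
    if 10 != speed:
        raise ValueError(n)
    else:
        n = speed // speed
    for g in speed:
        speed = v + v
        if 22 > v:
            continue
    v = v * 1
    rows = 2 % 5
    rows = n * (v * n)
    n = n * (12 - rows)
    if speed >= speed:
        v = v + n[rows]
        v = v * (22 + 34)
    return 40

17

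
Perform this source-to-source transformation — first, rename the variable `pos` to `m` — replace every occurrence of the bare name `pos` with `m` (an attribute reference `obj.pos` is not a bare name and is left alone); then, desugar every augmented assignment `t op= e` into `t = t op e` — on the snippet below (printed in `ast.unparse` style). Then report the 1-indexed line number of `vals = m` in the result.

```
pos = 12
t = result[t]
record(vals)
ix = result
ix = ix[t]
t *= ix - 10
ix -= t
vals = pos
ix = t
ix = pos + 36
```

8

Transformed code:
m = 12
t = result[t]
record(vals)
ix = result
ix = ix[t]
t = t * (ix - 10)
ix = ix - t
vals = m
ix = t
ix = m + 36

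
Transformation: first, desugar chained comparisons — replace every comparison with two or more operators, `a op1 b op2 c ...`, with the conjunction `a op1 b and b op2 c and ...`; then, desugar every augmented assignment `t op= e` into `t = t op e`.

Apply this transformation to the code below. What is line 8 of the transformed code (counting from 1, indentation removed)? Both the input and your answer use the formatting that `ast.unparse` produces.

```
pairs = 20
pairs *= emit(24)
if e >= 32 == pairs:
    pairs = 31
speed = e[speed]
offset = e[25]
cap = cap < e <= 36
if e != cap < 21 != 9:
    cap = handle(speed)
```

if e != cap and cap < 21 and (21 != 9):

Transformed code:
pairs = 20
pairs = pairs * emit(24)
if e >= 32 and 32 == pairs:
    pairs = 31
speed = e[speed]
offset = e[25]
cap = cap < e and e <= 36
if e != cap and cap < 21 and (21 != 9):
    cap = handle(speed)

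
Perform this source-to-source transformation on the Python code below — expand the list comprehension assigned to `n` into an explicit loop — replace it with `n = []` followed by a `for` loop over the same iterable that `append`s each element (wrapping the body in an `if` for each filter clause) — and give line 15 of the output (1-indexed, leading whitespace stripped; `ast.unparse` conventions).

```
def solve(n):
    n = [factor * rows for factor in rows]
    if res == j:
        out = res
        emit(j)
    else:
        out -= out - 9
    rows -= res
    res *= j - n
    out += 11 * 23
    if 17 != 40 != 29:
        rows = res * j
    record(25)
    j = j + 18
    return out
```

Transformed code:
def solve(n):
    n = []
    for factor in rows:
        n.append(factor * rows)
    if res == j:
        out = res
        emit(j)
    else:
        out -= out - 9
    rows -= res
    res *= j - n
    out += 11 * 23
    if 17 != 40 != 29:
        rows = res * j
    record(25)
    j = j + 18
    return out

record(25)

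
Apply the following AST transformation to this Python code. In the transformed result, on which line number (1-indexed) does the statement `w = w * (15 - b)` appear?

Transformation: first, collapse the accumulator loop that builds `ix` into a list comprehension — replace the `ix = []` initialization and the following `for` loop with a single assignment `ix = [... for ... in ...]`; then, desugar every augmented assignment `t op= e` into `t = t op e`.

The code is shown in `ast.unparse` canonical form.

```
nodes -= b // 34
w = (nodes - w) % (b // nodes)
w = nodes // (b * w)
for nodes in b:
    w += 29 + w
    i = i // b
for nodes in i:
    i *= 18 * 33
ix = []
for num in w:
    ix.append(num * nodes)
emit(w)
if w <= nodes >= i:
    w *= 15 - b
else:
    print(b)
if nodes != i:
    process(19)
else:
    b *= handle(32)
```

Transformed code:
nodes = nodes - b // 34
w = (nodes - w) % (b // nodes)
w = nodes // (b * w)
for nodes in b:
    w = w + (29 + w)
    i = i // b
for nodes in i:
    i = i * (18 * 33)
ix = [num * nodes for num in w]
emit(w)
if w <= nodes >= i:
    w = w * (15 - b)
else:
    print(b)
if nodes != i:
    process(19)
else:
    b = b * handle(32)

12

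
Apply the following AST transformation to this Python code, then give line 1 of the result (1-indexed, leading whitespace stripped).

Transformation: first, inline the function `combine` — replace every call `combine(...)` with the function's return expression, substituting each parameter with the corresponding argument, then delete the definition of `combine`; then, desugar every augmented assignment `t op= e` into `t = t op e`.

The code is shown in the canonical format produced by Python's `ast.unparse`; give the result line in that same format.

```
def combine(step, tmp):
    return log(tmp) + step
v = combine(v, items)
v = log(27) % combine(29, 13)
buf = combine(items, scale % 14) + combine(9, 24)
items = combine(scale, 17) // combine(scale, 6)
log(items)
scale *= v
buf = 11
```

Transformed code:
v = log(items) + v
v = log(27) % (log(13) + 29)
buf = log(scale % 14) + items + (log(24) + 9)
items = (log(17) + scale) // (log(6) + scale)
log(items)
scale = scale * v
buf = 11

v = log(items) + v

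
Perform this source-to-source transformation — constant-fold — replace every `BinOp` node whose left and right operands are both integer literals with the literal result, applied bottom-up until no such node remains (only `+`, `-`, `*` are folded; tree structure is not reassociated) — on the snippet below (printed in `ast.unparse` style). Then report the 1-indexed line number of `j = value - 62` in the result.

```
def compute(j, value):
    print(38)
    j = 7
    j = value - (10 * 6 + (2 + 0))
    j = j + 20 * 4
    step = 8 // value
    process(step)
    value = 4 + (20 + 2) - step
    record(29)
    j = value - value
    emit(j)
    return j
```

4

Transformed code:
def compute(j, value):
    print(38)
    j = 7
    j = value - 62
    j = j + 80
    step = 8 // value
    process(step)
    value = 26 - step
    record(29)
    j = value - value
    emit(j)
    return j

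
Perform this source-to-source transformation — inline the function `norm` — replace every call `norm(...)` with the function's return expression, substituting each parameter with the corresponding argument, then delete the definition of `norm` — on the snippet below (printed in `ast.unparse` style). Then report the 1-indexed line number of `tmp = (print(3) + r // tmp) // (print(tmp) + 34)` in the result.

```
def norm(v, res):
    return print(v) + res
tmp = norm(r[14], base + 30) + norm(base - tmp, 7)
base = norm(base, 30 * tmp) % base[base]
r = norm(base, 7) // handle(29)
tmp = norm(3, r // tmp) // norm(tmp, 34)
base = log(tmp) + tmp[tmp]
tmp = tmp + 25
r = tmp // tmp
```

Transformed code:
tmp = print(r[14]) + (base + 30) + (print(base - tmp) + 7)
base = (print(base) + 30 * tmp) % base[base]
r = (print(base) + 7) // handle(29)
tmp = (print(3) + r // tmp) // (print(tmp) + 34)
base = log(tmp) + tmp[tmp]
tmp = tmp + 25
r = tmp // tmp

4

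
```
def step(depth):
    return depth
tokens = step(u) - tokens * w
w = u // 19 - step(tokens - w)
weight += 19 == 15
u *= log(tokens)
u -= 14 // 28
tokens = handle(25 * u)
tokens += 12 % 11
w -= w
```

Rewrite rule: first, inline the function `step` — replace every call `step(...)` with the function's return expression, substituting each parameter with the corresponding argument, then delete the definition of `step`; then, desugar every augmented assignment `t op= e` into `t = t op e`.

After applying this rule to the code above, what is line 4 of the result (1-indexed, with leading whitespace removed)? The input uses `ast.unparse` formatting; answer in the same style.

u = u * log(tokens)

Transformed code:
tokens = u - tokens * w
w = u // 19 - (tokens - w)
weight = weight + (19 == 15)
u = u * log(tokens)
u = u - 14 // 28
tokens = handle(25 * u)
tokens = tokens + 12 % 11
w = w - w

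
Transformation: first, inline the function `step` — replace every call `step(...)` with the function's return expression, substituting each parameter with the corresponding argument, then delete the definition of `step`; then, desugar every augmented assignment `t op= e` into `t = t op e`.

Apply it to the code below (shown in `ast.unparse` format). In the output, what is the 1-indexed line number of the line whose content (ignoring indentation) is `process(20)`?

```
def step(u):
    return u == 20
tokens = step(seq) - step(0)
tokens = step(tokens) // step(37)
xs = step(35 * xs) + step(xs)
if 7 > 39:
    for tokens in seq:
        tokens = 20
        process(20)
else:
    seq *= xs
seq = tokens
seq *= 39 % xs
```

7

Transformed code:
tokens = (seq == 20) - (0 == 20)
tokens = (tokens == 20) // (37 == 20)
xs = (35 * xs == 20) + (xs == 20)
if 7 > 39:
    for tokens in seq:
        tokens = 20
        process(20)
else:
    seq = seq * xs
seq = tokens
seq = seq * (39 % xs)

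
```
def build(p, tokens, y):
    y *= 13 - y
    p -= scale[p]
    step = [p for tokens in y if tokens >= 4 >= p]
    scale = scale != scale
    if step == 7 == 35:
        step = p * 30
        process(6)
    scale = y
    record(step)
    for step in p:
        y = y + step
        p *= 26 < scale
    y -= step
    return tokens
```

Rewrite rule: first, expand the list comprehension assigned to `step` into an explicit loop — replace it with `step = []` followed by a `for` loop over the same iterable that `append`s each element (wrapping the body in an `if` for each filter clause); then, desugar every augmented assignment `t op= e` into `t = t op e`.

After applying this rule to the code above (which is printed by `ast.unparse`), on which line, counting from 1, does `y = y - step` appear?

17

Transformed code:
def build(p, tokens, y):
    y = y * (13 - y)
    p = p - scale[p]
    step = []
    for tokens in y:
        if tokens >= 4 >= p:
            step.append(p)
    scale = scale != scale
    if step == 7 == 35:
        step = p * 30
        process(6)
    scale = y
    record(step)
    for step in p:
        y = y + step
        p = p * (26 < scale)
    y = y - step
    return tokens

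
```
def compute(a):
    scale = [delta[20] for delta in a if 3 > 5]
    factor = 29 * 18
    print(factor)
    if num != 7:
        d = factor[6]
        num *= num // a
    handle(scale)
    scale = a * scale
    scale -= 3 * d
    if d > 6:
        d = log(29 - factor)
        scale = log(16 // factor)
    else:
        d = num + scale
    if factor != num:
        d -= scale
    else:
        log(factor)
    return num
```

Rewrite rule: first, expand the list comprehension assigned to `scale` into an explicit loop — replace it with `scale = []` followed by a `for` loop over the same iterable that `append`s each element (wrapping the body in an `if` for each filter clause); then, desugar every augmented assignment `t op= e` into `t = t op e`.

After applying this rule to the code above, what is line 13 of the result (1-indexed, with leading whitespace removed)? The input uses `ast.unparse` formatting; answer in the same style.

scale = scale - 3 * d

Transformed code:
def compute(a):
    scale = []
    for delta in a:
        if 3 > 5:
            scale.append(delta[20])
    factor = 29 * 18
    print(factor)
    if num != 7:
        d = factor[6]
        num = num * (num // a)
    handle(scale)
    scale = a * scale
    scale = scale - 3 * d
    if d > 6:
        d = log(29 - factor)
        scale = log(16 // factor)
    else:
        d = num + scale
    if factor != num:
        d = d - scale
    else:
        log(factor)
    return num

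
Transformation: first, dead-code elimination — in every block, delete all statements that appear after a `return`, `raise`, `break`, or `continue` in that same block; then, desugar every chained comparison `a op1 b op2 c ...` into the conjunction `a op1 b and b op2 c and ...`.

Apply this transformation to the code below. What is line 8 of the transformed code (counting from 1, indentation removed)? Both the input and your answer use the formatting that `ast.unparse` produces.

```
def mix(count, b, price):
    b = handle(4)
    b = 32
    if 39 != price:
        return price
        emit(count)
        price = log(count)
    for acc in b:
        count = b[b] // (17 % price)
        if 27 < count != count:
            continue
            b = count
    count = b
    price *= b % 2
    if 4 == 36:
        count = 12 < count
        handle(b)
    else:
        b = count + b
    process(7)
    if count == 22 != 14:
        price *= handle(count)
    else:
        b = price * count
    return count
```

Transformed code:
def mix(count, b, price):
    b = handle(4)
    b = 32
    if 39 != price:
        return price
    for acc in b:
        count = b[b] // (17 % price)
        if 27 < count and count != count:
            continue
    count = b
    price *= b % 2
    if 4 == 36:
        count = 12 < count
        handle(b)
    else:
        b = count + b
    process(7)
    if count == 22 and 22 != 14:
        price *= handle(count)
    else:
        b = price * count
    return count

if 27 < count and count != count:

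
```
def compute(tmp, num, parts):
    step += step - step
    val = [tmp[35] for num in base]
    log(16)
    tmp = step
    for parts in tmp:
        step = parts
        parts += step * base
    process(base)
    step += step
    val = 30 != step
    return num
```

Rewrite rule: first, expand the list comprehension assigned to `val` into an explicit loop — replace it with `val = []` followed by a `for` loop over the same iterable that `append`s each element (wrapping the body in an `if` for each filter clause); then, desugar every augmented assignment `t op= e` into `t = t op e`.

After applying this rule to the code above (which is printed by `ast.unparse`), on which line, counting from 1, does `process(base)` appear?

11

Transformed code:
def compute(tmp, num, parts):
    step = step + (step - step)
    val = []
    for num in base:
        val.append(tmp[35])
    log(16)
    tmp = step
    for parts in tmp:
        step = parts
        parts = parts + step * base
    process(base)
    step = step + step
    val = 30 != step
    return num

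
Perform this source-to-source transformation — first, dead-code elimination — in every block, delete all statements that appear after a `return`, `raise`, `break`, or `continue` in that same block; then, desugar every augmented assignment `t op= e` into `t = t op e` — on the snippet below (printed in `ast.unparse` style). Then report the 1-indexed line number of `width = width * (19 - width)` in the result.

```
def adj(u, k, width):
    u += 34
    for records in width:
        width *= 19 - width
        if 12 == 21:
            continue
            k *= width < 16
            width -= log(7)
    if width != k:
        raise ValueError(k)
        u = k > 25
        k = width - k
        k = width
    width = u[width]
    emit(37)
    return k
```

4

Transformed code:
def adj(u, k, width):
    u = u + 34
    for records in width:
        width = width * (19 - width)
        if 12 == 21:
            continue
    if width != k:
        raise ValueError(k)
    width = u[width]
    emit(37)
    return k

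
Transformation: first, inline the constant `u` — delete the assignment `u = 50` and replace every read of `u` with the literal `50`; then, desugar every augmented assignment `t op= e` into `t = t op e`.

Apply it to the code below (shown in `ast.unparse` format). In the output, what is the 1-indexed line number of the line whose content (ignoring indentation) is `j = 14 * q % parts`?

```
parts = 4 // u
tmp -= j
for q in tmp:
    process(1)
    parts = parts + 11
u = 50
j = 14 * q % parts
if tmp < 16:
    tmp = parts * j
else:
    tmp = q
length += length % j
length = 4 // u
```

Transformed code:
parts = 4 // 50
tmp = tmp - j
for q in tmp:
    process(1)
    parts = parts + 11
j = 14 * q % parts
if tmp < 16:
    tmp = parts * j
else:
    tmp = q
length = length + length % j
length = 4 // 50

6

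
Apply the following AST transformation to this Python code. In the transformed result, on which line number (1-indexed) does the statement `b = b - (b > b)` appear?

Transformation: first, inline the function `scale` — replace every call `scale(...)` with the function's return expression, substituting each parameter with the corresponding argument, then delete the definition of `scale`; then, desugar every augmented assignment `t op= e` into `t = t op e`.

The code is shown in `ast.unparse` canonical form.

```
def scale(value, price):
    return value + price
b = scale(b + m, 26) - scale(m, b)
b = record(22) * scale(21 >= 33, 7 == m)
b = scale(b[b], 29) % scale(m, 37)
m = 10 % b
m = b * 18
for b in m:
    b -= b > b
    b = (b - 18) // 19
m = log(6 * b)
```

7

Transformed code:
b = b + m + 26 - (m + b)
b = record(22) * ((21 >= 33) + (7 == m))
b = (b[b] + 29) % (m + 37)
m = 10 % b
m = b * 18
for b in m:
    b = b - (b > b)
    b = (b - 18) // 19
m = log(6 * b)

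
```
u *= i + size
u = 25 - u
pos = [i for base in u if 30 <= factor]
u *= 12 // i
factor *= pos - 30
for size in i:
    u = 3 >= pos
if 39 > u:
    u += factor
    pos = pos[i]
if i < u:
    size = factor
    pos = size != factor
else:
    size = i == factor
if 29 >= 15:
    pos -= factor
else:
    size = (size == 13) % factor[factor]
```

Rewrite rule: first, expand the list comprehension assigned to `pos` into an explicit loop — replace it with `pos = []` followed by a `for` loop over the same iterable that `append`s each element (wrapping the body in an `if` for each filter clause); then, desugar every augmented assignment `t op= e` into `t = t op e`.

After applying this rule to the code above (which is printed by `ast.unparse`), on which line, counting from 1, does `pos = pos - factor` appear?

20

Transformed code:
u = u * (i + size)
u = 25 - u
pos = []
for base in u:
    if 30 <= factor:
        pos.append(i)
u = u * (12 // i)
factor = factor * (pos - 30)
for size in i:
    u = 3 >= pos
if 39 > u:
    u = u + factor
    pos = pos[i]
if i < u:
    size = factor
    pos = size != factor
else:
    size = i == factor
if 29 >= 15:
    pos = pos - factor
else:
    size = (size == 13) % factor[factor]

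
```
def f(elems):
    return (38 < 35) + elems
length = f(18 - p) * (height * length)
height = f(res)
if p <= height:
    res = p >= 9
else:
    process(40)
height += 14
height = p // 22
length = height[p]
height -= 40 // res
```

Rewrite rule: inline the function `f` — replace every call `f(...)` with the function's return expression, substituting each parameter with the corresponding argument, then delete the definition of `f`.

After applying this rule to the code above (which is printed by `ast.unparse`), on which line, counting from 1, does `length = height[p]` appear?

Transformed code:
length = ((38 < 35) + (18 - p)) * (height * length)
height = (38 < 35) + res
if p <= height:
    res = p >= 9
else:
    process(40)
height += 14
height = p // 22
length = height[p]
height -= 40 // res

9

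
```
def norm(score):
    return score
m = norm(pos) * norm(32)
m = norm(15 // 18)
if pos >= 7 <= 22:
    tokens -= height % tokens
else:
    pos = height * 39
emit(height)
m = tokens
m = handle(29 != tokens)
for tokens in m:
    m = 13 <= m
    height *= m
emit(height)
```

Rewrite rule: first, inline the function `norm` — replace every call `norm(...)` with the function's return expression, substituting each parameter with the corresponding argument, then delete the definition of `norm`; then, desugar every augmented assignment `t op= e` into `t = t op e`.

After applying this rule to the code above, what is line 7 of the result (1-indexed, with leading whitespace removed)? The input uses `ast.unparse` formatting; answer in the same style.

emit(height)

Transformed code:
m = pos * 32
m = 15 // 18
if pos >= 7 <= 22:
    tokens = tokens - height % tokens
else:
    pos = height * 39
emit(height)
m = tokens
m = handle(29 != tokens)
for tokens in m:
    m = 13 <= m
    height = height * m
emit(height)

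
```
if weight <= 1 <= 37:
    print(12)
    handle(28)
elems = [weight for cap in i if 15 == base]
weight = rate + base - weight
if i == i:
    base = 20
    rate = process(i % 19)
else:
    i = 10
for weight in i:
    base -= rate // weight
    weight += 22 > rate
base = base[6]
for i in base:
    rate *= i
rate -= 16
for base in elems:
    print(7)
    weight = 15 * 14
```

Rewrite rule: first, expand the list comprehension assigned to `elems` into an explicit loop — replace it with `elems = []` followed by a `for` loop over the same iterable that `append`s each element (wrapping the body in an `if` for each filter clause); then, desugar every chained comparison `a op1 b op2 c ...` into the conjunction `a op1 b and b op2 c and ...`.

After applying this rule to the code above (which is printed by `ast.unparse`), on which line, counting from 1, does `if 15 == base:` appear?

Transformed code:
if weight <= 1 and 1 <= 37:
    print(12)
    handle(28)
elems = []
for cap in i:
    if 15 == base:
        elems.append(weight)
weight = rate + base - weight
if i == i:
    base = 20
    rate = process(i % 19)
else:
    i = 10
for weight in i:
    base -= rate // weight
    weight += 22 > rate
base = base[6]
for i in base:
    rate *= i
rate -= 16
for base in elems:
    print(7)
    weight = 15 * 14

6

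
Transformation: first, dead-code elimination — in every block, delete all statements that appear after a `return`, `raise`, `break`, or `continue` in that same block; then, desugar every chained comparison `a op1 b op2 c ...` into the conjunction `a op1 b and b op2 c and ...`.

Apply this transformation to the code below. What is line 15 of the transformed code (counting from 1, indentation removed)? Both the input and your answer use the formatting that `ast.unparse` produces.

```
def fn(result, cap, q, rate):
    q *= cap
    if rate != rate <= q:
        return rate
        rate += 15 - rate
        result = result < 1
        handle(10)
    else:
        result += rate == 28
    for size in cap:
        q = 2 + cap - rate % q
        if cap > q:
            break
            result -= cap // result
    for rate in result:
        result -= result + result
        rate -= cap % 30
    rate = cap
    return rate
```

Transformed code:
def fn(result, cap, q, rate):
    q *= cap
    if rate != rate and rate <= q:
        return rate
    else:
        result += rate == 28
    for size in cap:
        q = 2 + cap - rate % q
        if cap > q:
            break
    for rate in result:
        result -= result + result
        rate -= cap % 30
    rate = cap
    return rate

return rate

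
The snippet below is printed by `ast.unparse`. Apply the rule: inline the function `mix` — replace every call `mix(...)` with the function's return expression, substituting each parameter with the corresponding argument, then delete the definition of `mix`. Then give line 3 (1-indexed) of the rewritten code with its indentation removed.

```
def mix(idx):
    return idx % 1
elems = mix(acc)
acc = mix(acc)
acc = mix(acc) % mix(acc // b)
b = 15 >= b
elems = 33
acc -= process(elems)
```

acc = acc % 1 % (acc // b % 1)

Transformed code:
elems = acc % 1
acc = acc % 1
acc = acc % 1 % (acc // b % 1)
b = 15 >= b
elems = 33
acc -= process(elems)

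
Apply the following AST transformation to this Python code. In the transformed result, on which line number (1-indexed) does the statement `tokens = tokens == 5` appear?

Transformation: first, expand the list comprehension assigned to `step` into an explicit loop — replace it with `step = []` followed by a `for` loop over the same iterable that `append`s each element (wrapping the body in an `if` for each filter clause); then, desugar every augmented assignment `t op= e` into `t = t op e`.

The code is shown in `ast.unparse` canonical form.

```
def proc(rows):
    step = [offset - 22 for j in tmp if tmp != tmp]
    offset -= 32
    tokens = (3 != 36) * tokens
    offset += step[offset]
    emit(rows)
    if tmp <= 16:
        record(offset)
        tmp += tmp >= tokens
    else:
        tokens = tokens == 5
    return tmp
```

Transformed code:
def proc(rows):
    step = []
    for j in tmp:
        if tmp != tmp:
            step.append(offset - 22)
    offset = offset - 32
    tokens = (3 != 36) * tokens
    offset = offset + step[offset]
    emit(rows)
    if tmp <= 16:
        record(offset)
        tmp = tmp + (tmp >= tokens)
    else:
        tokens = tokens == 5
    return tmp

14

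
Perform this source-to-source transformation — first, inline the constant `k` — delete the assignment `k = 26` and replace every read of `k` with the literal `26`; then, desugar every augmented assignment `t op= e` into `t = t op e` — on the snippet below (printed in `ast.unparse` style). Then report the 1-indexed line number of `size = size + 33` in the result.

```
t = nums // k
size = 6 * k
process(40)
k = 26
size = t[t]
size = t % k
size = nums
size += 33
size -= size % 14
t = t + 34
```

7

Transformed code:
t = nums // 26
size = 6 * 26
process(40)
size = t[t]
size = t % 26
size = nums
size = size + 33
size = size - size % 14
t = t + 34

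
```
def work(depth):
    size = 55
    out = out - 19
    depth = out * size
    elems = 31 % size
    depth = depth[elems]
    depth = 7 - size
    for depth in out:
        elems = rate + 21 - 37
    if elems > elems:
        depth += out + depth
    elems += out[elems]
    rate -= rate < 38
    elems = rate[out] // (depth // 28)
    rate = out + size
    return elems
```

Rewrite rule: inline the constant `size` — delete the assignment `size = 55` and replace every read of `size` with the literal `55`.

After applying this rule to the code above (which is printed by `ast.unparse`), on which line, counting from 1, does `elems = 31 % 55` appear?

4

Transformed code:
def work(depth):
    out = out - 19
    depth = out * 55
    elems = 31 % 55
    depth = depth[elems]
    depth = 7 - 55
    for depth in out:
        elems = rate + 21 - 37
    if elems > elems:
        depth += out + depth
    elems += out[elems]
    rate -= rate < 38
    elems = rate[out] // (depth // 28)
    rate = out + 55
    return elems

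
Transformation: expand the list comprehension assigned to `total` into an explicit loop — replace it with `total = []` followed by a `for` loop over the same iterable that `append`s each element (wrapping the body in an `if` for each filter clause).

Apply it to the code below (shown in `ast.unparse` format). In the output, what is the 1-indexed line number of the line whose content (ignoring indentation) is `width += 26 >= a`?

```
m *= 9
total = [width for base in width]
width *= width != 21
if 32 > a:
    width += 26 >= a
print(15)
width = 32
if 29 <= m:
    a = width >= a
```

Transformed code:
m *= 9
total = []
for base in width:
    total.append(width)
width *= width != 21
if 32 > a:
    width += 26 >= a
print(15)
width = 32
if 29 <= m:
    a = width >= a

7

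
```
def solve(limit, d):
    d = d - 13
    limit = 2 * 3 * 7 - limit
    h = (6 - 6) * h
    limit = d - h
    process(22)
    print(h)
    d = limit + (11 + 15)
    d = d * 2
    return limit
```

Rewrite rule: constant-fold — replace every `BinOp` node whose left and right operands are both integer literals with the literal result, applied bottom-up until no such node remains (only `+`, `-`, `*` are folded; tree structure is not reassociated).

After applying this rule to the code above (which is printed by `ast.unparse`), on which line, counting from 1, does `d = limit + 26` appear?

Transformed code:
def solve(limit, d):
    d = d - 13
    limit = 42 - limit
    h = 0 * h
    limit = d - h
    process(22)
    print(h)
    d = limit + 26
    d = d * 2
    return limit

8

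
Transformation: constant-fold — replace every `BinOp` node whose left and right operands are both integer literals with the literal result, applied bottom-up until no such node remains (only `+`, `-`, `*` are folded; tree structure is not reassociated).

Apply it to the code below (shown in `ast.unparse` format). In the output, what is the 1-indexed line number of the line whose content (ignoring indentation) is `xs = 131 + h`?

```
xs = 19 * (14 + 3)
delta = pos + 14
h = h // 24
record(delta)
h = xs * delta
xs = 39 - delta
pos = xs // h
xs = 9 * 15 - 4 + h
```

Transformed code:
xs = 323
delta = pos + 14
h = h // 24
record(delta)
h = xs * delta
xs = 39 - delta
pos = xs // h
xs = 131 + h

8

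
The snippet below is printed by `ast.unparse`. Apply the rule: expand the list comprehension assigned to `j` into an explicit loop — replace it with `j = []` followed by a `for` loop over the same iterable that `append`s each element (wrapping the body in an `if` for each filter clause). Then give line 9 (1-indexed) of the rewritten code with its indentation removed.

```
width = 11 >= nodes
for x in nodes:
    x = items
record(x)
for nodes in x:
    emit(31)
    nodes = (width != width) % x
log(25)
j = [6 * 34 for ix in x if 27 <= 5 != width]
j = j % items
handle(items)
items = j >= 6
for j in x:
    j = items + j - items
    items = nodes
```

j = []

Transformed code:
width = 11 >= nodes
for x in nodes:
    x = items
record(x)
for nodes in x:
    emit(31)
    nodes = (width != width) % x
log(25)
j = []
for ix in x:
    if 27 <= 5 != width:
        j.append(6 * 34)
j = j % items
handle(items)
items = j >= 6
for j in x:
    j = items + j - items
    items = nodes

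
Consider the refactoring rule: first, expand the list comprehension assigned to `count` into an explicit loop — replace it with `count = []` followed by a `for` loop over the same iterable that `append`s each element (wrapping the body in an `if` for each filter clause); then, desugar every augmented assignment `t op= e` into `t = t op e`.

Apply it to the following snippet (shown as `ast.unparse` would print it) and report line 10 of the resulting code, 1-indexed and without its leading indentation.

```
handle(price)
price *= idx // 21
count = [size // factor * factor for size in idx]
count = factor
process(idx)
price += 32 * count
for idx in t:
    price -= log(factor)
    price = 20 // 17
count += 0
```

price = price - log(factor)

Transformed code:
handle(price)
price = price * (idx // 21)
count = []
for size in idx:
    count.append(size // factor * factor)
count = factor
process(idx)
price = price + 32 * count
for idx in t:
    price = price - log(factor)
    price = 20 // 17
count = count + 0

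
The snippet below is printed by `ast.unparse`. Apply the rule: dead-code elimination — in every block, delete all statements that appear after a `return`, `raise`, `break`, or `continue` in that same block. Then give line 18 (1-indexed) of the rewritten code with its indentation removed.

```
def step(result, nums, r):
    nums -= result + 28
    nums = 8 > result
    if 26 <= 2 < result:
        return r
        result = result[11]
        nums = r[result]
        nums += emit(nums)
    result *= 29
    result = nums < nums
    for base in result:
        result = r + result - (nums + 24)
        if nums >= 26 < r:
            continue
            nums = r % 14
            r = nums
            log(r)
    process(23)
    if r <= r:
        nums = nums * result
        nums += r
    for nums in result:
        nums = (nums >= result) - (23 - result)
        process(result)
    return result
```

process(result)

Transformed code:
def step(result, nums, r):
    nums -= result + 28
    nums = 8 > result
    if 26 <= 2 < result:
        return r
    result *= 29
    result = nums < nums
    for base in result:
        result = r + result - (nums + 24)
        if nums >= 26 < r:
            continue
    process(23)
    if r <= r:
        nums = nums * result
        nums += r
    for nums in result:
        nums = (nums >= result) - (23 - result)
        process(result)
    return result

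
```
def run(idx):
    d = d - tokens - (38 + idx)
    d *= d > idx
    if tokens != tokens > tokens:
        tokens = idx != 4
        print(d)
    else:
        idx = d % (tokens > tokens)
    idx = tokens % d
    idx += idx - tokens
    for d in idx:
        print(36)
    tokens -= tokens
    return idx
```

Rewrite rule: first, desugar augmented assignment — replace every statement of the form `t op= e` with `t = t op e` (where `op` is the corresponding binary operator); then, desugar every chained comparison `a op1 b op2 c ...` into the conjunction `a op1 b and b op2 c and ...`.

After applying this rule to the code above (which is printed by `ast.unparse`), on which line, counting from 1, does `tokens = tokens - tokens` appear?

13

Transformed code:
def run(idx):
    d = d - tokens - (38 + idx)
    d = d * (d > idx)
    if tokens != tokens and tokens > tokens:
        tokens = idx != 4
        print(d)
    else:
        idx = d % (tokens > tokens)
    idx = tokens % d
    idx = idx + (idx - tokens)
    for d in idx:
        print(36)
    tokens = tokens - tokens
    return idx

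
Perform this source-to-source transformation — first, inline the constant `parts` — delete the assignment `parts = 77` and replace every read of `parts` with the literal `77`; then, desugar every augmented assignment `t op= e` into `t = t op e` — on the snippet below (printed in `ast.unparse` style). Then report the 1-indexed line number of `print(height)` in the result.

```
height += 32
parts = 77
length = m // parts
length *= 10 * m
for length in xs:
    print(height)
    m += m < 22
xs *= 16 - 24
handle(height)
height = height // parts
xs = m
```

Transformed code:
height = height + 32
length = m // 77
length = length * (10 * m)
for length in xs:
    print(height)
    m = m + (m < 22)
xs = xs * (16 - 24)
handle(height)
height = height // 77
xs = m

5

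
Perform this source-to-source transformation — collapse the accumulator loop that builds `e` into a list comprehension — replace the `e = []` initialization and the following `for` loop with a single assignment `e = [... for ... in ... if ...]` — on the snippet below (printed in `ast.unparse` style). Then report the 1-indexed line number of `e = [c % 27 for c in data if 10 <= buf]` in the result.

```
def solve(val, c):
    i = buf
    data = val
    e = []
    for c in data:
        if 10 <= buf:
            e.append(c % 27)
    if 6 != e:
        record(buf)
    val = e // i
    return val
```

4

Transformed code:
def solve(val, c):
    i = buf
    data = val
    e = [c % 27 for c in data if 10 <= buf]
    if 6 != e:
        record(buf)
    val = e // i
    return val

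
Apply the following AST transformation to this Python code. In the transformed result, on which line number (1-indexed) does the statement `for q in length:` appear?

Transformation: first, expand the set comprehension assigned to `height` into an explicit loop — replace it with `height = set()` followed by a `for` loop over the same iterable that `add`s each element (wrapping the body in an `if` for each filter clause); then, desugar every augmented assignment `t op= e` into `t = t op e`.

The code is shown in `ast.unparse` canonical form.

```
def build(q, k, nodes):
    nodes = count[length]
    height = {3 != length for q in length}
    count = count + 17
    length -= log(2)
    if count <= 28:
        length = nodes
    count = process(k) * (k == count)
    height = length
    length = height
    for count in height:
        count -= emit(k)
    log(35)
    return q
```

Transformed code:
def build(q, k, nodes):
    nodes = count[length]
    height = set()
    for q in length:
        height.add(3 != length)
    count = count + 17
    length = length - log(2)
    if count <= 28:
        length = nodes
    count = process(k) * (k == count)
    height = length
    length = height
    for count in height:
        count = count - emit(k)
    log(35)
    return q

4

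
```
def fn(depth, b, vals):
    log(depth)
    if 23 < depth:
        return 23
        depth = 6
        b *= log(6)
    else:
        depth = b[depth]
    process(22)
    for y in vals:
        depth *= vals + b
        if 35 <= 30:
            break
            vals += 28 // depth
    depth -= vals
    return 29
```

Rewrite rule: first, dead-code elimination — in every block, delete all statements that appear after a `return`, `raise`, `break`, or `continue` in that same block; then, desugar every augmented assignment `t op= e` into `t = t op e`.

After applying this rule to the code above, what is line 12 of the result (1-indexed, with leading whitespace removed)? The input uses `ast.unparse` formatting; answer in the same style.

depth = depth - vals

Transformed code:
def fn(depth, b, vals):
    log(depth)
    if 23 < depth:
        return 23
    else:
        depth = b[depth]
    process(22)
    for y in vals:
        depth = depth * (vals + b)
        if 35 <= 30:
            break
    depth = depth - vals
    return 29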